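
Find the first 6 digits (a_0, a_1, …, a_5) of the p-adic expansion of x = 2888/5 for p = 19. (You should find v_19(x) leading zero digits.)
(a_0, …, a_5) = (0, 0, 13, 7, 11, 7)

v_19(2888/5) = 2, so a_0 = ... = a_1 = 0. Factor out: x = 19^2 · u with u = 8/5 a unit in ℤ_19. Expand u iteratively via a_{v+i} = u_i mod 19, u_{i+1} = (u_i − a_{v+i})/19:
  u_0 = 8/5;  a_2 = 13;  u_1 = (u_0 − 13)/19 = -3/5
  u_1 = -3/5;  a_3 = 7;  u_2 = (u_1 − 7)/19 = -2/5
  u_2 = -2/5;  a_4 = 11;  u_3 = (u_2 − 11)/19 = -3/5
  u_3 = -3/5;  a_5 = 7;  u_4 = (u_3 − 7)/19 = -2/5
Digits: (0, 0, 13, 7, 11, 7).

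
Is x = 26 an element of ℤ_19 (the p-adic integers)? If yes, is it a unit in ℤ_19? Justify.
x ∈ ℤ_19^× (unit); v_19(x) = 0

ℤ_19 = {x ∈ ℚ_19 : v_19(x) ≥ 0} and ℤ_19^× = {x ∈ ℤ_19 : v_19(x) = 0}. Here v_19(26) = v_19(num) − v_19(den) = 0; compare against these criteria.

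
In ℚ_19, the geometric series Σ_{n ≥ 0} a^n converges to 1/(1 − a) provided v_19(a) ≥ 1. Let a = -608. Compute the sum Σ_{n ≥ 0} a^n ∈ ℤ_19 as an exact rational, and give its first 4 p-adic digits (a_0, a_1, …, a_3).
Σ a^n = 1/(1 − a) = 1/609;  first 4 digits = (1, 6, 15, 3)

v_19(a) = 1 ≥ 1, so the series converges in ℤ_19 to 1/(1 − a) = 1/(1 − (-608)) = 1/609. Expand this rational in ℤ_19: compute digits iteratively via d_i = x_i mod 19, x_{i+1} = (x_i − d_i)/19. The first 4 digits are (1, 6, 15, 3).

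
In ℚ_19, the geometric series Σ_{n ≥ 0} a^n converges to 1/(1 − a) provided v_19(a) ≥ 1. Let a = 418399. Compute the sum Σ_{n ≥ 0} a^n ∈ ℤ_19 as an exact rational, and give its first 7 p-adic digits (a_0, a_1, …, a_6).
Σ a^n = 1/(1 − a) = -1/418398;  first 7 digits = (1, 0, 0, 4, 3, 0, 16)

v_19(a) = 3 ≥ 1, so the series converges in ℤ_19 to 1/(1 − a) = 1/(1 − 418399) = -1/418398. Expand this rational in ℤ_19: compute digits iteratively via d_i = x_i mod 19, x_{i+1} = (x_i − d_i)/19. The first 7 digits are (1, 0, 0, 4, 3, 0, 16).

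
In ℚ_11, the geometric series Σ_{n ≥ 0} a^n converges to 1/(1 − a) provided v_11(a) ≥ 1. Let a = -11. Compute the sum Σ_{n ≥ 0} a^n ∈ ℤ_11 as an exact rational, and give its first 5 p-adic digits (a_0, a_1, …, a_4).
Σ a^n = 1/(1 − a) = 1/12;  first 5 digits = (1, 10, 0, 10, 0)

v_11(a) = 1 ≥ 1, so the series converges in ℤ_11 to 1/(1 − a) = 1/(1 − (-11)) = 1/12. Expand this rational in ℤ_11: compute digits iteratively via d_i = x_i mod 11, x_{i+1} = (x_i − d_i)/11. The first 5 digits are (1, 10, 0, 10, 0).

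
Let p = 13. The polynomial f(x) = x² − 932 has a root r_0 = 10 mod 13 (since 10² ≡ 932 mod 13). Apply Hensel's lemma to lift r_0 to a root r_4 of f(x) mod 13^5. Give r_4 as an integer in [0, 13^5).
r_4 = 289143 (mod 371293)

Hensel's recurrence: r_{i+1} = r_i − f(r_i)·(f′(r_i))^{-1} mod 13^{i+2}, with f′(x) = 2x. Iterate:
  r_0 = 10 (mod 13)
  r_1 = 153 (mod 169)
  r_2 = 1336 (mod 2197)
  r_3 = 3533 (mod 28561)
  r_4 = 289143 (mod 371293)
Final: r_4 = 289143, and one checks f(r_4) ≡ 0 mod 13^5.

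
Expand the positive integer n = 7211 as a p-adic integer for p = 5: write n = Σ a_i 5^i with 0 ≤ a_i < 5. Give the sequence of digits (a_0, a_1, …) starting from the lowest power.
(a_0, a_1, …) = (1, 2, 3, 2, 1, 2)

Repeated division by 5 gives the digits low-to-high: 7211 = 1 + 2·5^1 + 3·5^2 + 2·5^3 + 1·5^4 + 2·5^5. Digit sequence: (1, 2, 3, 2, 1, 2).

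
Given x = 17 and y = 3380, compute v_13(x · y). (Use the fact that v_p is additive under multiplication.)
v_13(57460) = 2

v_p(x) = 0 (factor: 17 = 13^0 · 17); v_p(y) = 2 (factor: 3380 = 13^2 · 20). Additivity: v_p(xy) = v_p(x) + v_p(y) = 0 + 2 = 2. (Direct check: xy = 57460 = 13^2 · (340).)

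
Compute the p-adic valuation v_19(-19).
v_19(-19) = 1

v_19(n) is the largest exponent k such that 19^k divides n. Factor out: -19 = -19^1 · 1. (Sign doesn't affect v_p.) So v_19(-19) = 1.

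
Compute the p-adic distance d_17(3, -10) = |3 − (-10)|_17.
d_17(3, -10) = 1

Step 1 — x − y = 3 − (-10) = 13. Step 2 — v_17(13) = 0 (factor: 13 = (17^0 · 13); the sign does not affect v_p). Step 3 — |x − y|_17 = 17^{0} = 1.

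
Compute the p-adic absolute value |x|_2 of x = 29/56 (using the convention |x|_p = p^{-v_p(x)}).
|29/56|_2 = 8

Step 1 — compute v_2(x) by factoring powers of 2 out of the numerator and denominator: v_2(29/56) = -3. Step 2 — apply |x|_p = p^{-v_p(x)} = 2^{3} = 8.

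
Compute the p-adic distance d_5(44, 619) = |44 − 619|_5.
d_5(44, 619) = 1/25

Step 1 — x − y = 44 − 619 = -575. Step 2 — v_5(-575) = 2 (factor: -575 = −(5^2 · 23); the sign does not affect v_p). Step 3 — |x − y|_5 = 5^{-2} = 1/25.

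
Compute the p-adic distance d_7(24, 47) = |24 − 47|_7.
d_7(24, 47) = 1

Step 1 — x − y = 24 − 47 = -23. Step 2 — v_7(-23) = 0 (factor: -23 = −(7^0 · 23); the sign does not affect v_p). Step 3 — |x − y|_7 = 7^{0} = 1.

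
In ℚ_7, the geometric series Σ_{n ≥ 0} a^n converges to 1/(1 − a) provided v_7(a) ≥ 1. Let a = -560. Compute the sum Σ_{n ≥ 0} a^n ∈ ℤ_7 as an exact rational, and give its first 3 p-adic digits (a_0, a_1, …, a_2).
Σ a^n = 1/(1 − a) = 1/561;  first 3 digits = (1, 4, 4)

v_7(a) = 1 ≥ 1, so the series converges in ℤ_7 to 1/(1 − a) = 1/(1 − (-560)) = 1/561. Expand this rational in ℤ_7: compute digits iteratively via d_i = x_i mod 7, x_{i+1} = (x_i − d_i)/7. The first 3 digits are (1, 4, 4).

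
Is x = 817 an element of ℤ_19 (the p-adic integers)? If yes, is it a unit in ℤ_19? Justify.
x ∈ ℤ_19 but not a unit; v_19(x) = 1 > 0

ℤ_19 = {x ∈ ℚ_19 : v_19(x) ≥ 0} and ℤ_19^× = {x ∈ ℤ_19 : v_19(x) = 0}. Here v_19(817) = v_19(num) − v_19(den) = 1; compare against these criteria.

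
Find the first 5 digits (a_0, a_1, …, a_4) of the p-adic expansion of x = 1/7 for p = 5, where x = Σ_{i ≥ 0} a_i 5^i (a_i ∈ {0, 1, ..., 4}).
(a_0, …, a_4) = (3, 3, 0, 2, 1)

v_5(1/7) = 0 (numerator and denominator both coprime to 5), so x ∈ ℤ_5^×. Compute digits iteratively via a_i = x_i mod 5, x_{i+1} = (x_i − a_i)/5, with x_0 = x:
  x_0 = 1/7;  a_0 = 3;  x_1 = (x_0 − 3)/5 = -4/7
  x_1 = -4/7;  a_1 = 3;  x_2 = (x_1 − 3)/5 = -5/7
  x_2 = -5/7;  a_2 = 0;  x_3 = (x_2 − 0)/5 = -1/7
  x_3 = -1/7;  a_3 = 2;  x_4 = (x_3 − 2)/5 = -3/7
  x_4 = -3/7;  a_4 = 1;  x_5 = (x_4 − 1)/5 = -2/7
Digits: (3, 3, 0, 2, 1).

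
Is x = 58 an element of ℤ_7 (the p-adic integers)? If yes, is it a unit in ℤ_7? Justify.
x ∈ ℤ_7^× (unit); v_7(x) = 0

ℤ_7 = {x ∈ ℚ_7 : v_7(x) ≥ 0} and ℤ_7^× = {x ∈ ℤ_7 : v_7(x) = 0}. Here v_7(58) = v_7(num) − v_7(den) = 0; compare against these criteria.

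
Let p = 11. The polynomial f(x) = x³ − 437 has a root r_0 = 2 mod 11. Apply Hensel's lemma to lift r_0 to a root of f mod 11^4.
r_3 = 13499 (mod 14641)

Hensel: r_{i+1} = r_i − f(r_i)/f′(r_i) mod 11^{i+2}, where f′(x) = 3x². Iterate:
  r_0 = 2 (mod 11)
  r_1 = 68 (mod 121)
  r_2 = 189 (mod 1331)
  r_3 = 13499 (mod 14641)
Final: r = 13499 with f(r) ≡ 0 mod 11^4.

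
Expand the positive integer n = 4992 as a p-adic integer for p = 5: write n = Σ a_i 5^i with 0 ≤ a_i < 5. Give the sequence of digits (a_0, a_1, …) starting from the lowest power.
(a_0, a_1, …) = (2, 3, 4, 4, 2, 1)

Repeated division by 5 gives the digits low-to-high: 4992 = 2 + 3·5^1 + 4·5^2 + 4·5^3 + 2·5^4 + 1·5^5. Digit sequence: (2, 3, 4, 4, 2, 1).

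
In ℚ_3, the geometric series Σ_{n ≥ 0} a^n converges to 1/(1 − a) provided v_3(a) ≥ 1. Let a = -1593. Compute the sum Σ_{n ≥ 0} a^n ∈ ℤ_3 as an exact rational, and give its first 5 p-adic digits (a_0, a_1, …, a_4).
Σ a^n = 1/(1 − a) = 1/1594;  first 5 digits = (1, 0, 0, 1, 1)

v_3(a) = 3 ≥ 1, so the series converges in ℤ_3 to 1/(1 − a) = 1/(1 − (-1593)) = 1/1594. Expand this rational in ℤ_3: compute digits iteratively via d_i = x_i mod 3, x_{i+1} = (x_i − d_i)/3. The first 5 digits are (1, 0, 0, 1, 1).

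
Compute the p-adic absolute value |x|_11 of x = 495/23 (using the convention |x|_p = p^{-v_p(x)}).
|495/23|_11 = 1/11

Step 1 — compute v_11(x) by factoring powers of 11 out of the numerator and denominator: v_11(495/23) = 1. Step 2 — apply |x|_p = p^{-v_p(x)} = 11^{-1} = 1/11.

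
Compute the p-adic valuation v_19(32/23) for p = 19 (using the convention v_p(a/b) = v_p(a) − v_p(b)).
v_19(32/23) = 0

Factor powers of 19 from the numerator and denominator of the reduced fraction: 32 = 19^0 · 32 and 23 = 19^0 · 23. Apply v_p(a/b) = v_p(a) − v_p(b): v_19(32/23) = 0 − 0 = 0.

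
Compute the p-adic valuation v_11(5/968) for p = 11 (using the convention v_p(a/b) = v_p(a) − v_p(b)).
v_11(5/968) = -2

Factor powers of 11 from the numerator and denominator of the reduced fraction: 5 = 11^0 · 5 and 968 = 11^2 · 8. Apply v_p(a/b) = v_p(a) − v_p(b): v_11(5/968) = 0 − 2 = -2.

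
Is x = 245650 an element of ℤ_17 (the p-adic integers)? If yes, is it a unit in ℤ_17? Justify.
x ∈ ℤ_17 but not a unit; v_17(x) = 3 > 0

ℤ_17 = {x ∈ ℚ_17 : v_17(x) ≥ 0} and ℤ_17^× = {x ∈ ℤ_17 : v_17(x) = 0}. Here v_17(245650) = v_17(num) − v_17(den) = 3; compare against these criteria.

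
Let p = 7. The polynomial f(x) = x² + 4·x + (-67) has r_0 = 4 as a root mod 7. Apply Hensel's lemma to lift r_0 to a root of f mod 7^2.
r_1 = 11 (mod 49)

Hensel: r_{i+1} = r_i − f(r_i)·(f′(r_i))^{-1} mod 7^{i+2}, f′(x) = 2x + 4. Iterate:
  r_0 = 4 (mod 7)
  r_1 = 11 (mod 49)
Final: r = 11 satisfies f(r) ≡ 0 mod 7^2.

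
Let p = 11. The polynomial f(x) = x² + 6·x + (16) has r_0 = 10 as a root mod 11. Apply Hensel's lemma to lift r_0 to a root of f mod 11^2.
r_1 = 87 (mod 121)

Hensel: r_{i+1} = r_i − f(r_i)·(f′(r_i))^{-1} mod 11^{i+2}, f′(x) = 2x + 6. Iterate:
  r_0 = 10 (mod 11)
  r_1 = 87 (mod 121)
Final: r = 87 satisfies f(r) ≡ 0 mod 11^2.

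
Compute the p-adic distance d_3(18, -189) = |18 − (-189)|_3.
d_3(18, -189) = 1/9

Step 1 — x − y = 18 − (-189) = 207. Step 2 — v_3(207) = 2 (factor: 207 = (3^2 · 23); the sign does not affect v_p). Step 3 — |x − y|_3 = 3^{-2} = 1/9.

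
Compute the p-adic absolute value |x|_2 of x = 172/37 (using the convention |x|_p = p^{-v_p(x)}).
|172/37|_2 = 1/4

Step 1 — compute v_2(x) by factoring powers of 2 out of the numerator and denominator: v_2(172/37) = 2. Step 2 — apply |x|_p = p^{-v_p(x)} = 2^{-2} = 1/4.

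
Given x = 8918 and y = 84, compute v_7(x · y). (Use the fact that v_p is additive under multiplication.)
v_7(749112) = 4

v_p(x) = 3 (factor: 8918 = 7^3 · 26); v_p(y) = 1 (factor: 84 = 7^1 · 12). Additivity: v_p(xy) = v_p(x) + v_p(y) = 3 + 1 = 4. (Direct check: xy = 749112 = 7^4 · (312).)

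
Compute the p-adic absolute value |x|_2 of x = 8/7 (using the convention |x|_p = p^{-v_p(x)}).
|8/7|_2 = 1/8

Step 1 — compute v_2(x) by factoring powers of 2 out of the numerator and denominator: v_2(8/7) = 3. Step 2 — apply |x|_p = p^{-v_p(x)} = 2^{-3} = 1/8.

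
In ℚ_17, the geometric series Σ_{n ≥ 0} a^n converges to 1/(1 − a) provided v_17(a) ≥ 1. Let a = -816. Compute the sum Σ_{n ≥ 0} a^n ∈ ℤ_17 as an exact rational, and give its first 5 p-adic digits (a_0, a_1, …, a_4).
Σ a^n = 1/(1 − a) = 1/817;  first 5 digits = (1, 3, 6, 9, 9)

v_17(a) = 1 ≥ 1, so the series converges in ℤ_17 to 1/(1 − a) = 1/(1 − (-816)) = 1/817. Expand this rational in ℤ_17: compute digits iteratively via d_i = x_i mod 17, x_{i+1} = (x_i − d_i)/17. The first 5 digits are (1, 3, 6, 9, 9).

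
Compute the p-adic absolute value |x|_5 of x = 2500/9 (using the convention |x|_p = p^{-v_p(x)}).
|2500/9|_5 = 1/625

Step 1 — compute v_5(x) by factoring powers of 5 out of the numerator and denominator: v_5(2500/9) = 4. Step 2 — apply |x|_p = p^{-v_p(x)} = 5^{-4} = 1/625.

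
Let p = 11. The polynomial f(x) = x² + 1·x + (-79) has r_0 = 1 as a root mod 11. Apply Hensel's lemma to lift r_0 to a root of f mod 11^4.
r_3 = 793 (mod 14641)

Hensel: r_{i+1} = r_i − f(r_i)·(f′(r_i))^{-1} mod 11^{i+2}, f′(x) = 2x + 1. Iterate:
  r_0 = 1 (mod 11)
  r_1 = 67 (mod 121)
  r_2 = 793 (mod 1331)
  r_3 = 793 (mod 14641)
Final: r = 793 satisfies f(r) ≡ 0 mod 11^4.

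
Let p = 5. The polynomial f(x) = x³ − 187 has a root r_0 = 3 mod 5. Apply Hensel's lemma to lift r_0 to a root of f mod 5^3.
r_2 = 33 (mod 125)

Hensel: r_{i+1} = r_i − f(r_i)/f′(r_i) mod 5^{i+2}, where f′(x) = 3x². Iterate:
  r_0 = 3 (mod 5)
  r_1 = 8 (mod 25)
  r_2 = 33 (mod 125)
Final: r = 33 with f(r) ≡ 0 mod 5^3.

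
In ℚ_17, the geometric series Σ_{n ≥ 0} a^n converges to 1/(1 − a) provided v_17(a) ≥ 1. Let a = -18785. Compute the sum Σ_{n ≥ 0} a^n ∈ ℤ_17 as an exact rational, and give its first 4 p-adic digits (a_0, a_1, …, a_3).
Σ a^n = 1/(1 − a) = 1/18786;  first 4 digits = (1, 0, 3, 13)

v_17(a) = 2 ≥ 1, so the series converges in ℤ_17 to 1/(1 − a) = 1/(1 − (-18785)) = 1/18786. Expand this rational in ℤ_17: compute digits iteratively via d_i = x_i mod 17, x_{i+1} = (x_i − d_i)/17. The first 4 digits are (1, 0, 3, 13).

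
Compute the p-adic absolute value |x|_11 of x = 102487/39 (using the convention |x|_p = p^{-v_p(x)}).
|102487/39|_11 = 1/14641

Step 1 — compute v_11(x) by factoring powers of 11 out of the numerator and denominator: v_11(102487/39) = 4. Step 2 — apply |x|_p = p^{-v_p(x)} = 11^{-4} = 1/14641.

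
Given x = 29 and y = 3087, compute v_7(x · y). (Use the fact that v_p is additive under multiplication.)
v_7(89523) = 3

v_p(x) = 0 (factor: 29 = 7^0 · 29); v_p(y) = 3 (factor: 3087 = 7^3 · 9). Additivity: v_p(xy) = v_p(x) + v_p(y) = 0 + 3 = 3. (Direct check: xy = 89523 = 7^3 · (261).)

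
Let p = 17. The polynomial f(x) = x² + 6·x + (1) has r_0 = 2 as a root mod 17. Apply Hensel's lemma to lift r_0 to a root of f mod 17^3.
r_2 = 1243 (mod 4913)

Hensel: r_{i+1} = r_i − f(r_i)·(f′(r_i))^{-1} mod 17^{i+2}, f′(x) = 2x + 6. Iterate:
  r_0 = 2 (mod 17)
  r_1 = 87 (mod 289)
  r_2 = 1243 (mod 4913)
Final: r = 1243 satisfies f(r) ≡ 0 mod 17^3.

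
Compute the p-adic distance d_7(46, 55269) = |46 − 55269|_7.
d_7(46, 55269) = 1/2401

Step 1 — x − y = 46 − 55269 = -55223. Step 2 — v_7(-55223) = 4 (factor: -55223 = −(7^4 · 23); the sign does not affect v_p). Step 3 — |x − y|_7 = 7^{-4} = 1/2401.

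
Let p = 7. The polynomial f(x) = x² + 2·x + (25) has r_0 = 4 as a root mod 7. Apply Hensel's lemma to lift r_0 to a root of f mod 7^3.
r_2 = 102 (mod 343)

Hensel: r_{i+1} = r_i − f(r_i)·(f′(r_i))^{-1} mod 7^{i+2}, f′(x) = 2x + 2. Iterate:
  r_0 = 4 (mod 7)
  r_1 = 4 (mod 49)
  r_2 = 102 (mod 343)
Final: r = 102 satisfies f(r) ≡ 0 mod 7^3.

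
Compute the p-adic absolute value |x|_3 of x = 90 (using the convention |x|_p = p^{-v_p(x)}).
|90|_3 = 1/9

Step 1 — compute v_3(x) by factoring powers of 3 out of the numerator and denominator: v_3(90) = 2. Step 2 — apply |x|_p = p^{-v_p(x)} = 3^{-2} = 1/9.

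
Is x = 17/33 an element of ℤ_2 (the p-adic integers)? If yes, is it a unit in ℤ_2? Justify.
x ∈ ℤ_2^× (unit); v_2(x) = 0

ℤ_2 = {x ∈ ℚ_2 : v_2(x) ≥ 0} and ℤ_2^× = {x ∈ ℤ_2 : v_2(x) = 0}. Here v_2(17/33) = v_2(num) − v_2(den) = 0; compare against these criteria.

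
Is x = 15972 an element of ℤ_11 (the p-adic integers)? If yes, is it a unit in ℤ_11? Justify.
x ∈ ℤ_11 but not a unit; v_11(x) = 3 > 0

ℤ_11 = {x ∈ ℚ_11 : v_11(x) ≥ 0} and ℤ_11^× = {x ∈ ℤ_11 : v_11(x) = 0}. Here v_11(15972) = v_11(num) − v_11(den) = 3; compare against these criteria.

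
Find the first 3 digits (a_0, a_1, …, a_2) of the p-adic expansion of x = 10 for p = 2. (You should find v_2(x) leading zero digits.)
(a_0, …, a_2) = (0, 1, 0)

v_2(10) = 1, so a_0 = ... = a_0 = 0. Factor out: x = 2^1 · u with u = 5 a unit in ℤ_2. Expand u iteratively via a_{v+i} = u_i mod 2, u_{i+1} = (u_i − a_{v+i})/2:
  u_0 = 5;  a_1 = 1;  u_1 = (u_0 − 1)/2 = 2
  u_1 = 2;  a_2 = 0;  u_2 = (u_1 − 0)/2 = 1
Digits: (0, 1, 0).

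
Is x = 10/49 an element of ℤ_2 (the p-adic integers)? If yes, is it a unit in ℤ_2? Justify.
x ∈ ℤ_2 but not a unit; v_2(x) = 1 > 0

ℤ_2 = {x ∈ ℚ_2 : v_2(x) ≥ 0} and ℤ_2^× = {x ∈ ℤ_2 : v_2(x) = 0}. Here v_2(10/49) = v_2(num) − v_2(den) = 1; compare against these criteria.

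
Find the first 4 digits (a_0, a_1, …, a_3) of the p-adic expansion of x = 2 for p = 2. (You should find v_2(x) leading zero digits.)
(a_0, …, a_3) = (0, 1, 0, 0)

v_2(2) = 1, so a_0 = ... = a_0 = 0. Factor out: x = 2^1 · u with u = 1 a unit in ℤ_2. Expand u iteratively via a_{v+i} = u_i mod 2, u_{i+1} = (u_i − a_{v+i})/2:
  u_0 = 1;  a_1 = 1;  u_1 = (u_0 − 1)/2 = 0
  u_1 = 0;  a_2 = 0;  u_2 = (u_1 − 0)/2 = 0
  u_2 = 0;  a_3 = 0;  u_3 = (u_2 − 0)/2 = 0
Digits: (0, 1, 0, 0).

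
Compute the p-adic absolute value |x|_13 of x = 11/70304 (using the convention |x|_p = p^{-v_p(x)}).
|11/70304|_13 = 2197

Step 1 — compute v_13(x) by factoring powers of 13 out of the numerator and denominator: v_13(11/70304) = -3. Step 2 — apply |x|_p = p^{-v_p(x)} = 13^{3} = 2197.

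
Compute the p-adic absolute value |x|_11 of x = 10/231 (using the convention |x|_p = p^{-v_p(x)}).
|10/231|_11 = 11

Step 1 — compute v_11(x) by factoring powers of 11 out of the numerator and denominator: v_11(10/231) = -1. Step 2 — apply |x|_p = p^{-v_p(x)} = 11^{1} = 11.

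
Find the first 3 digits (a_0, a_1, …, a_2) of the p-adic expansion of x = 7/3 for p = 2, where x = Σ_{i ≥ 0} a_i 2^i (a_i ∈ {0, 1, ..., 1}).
(a_0, …, a_2) = (1, 0, 1)

v_2(7/3) = 0 (numerator and denominator both coprime to 2), so x ∈ ℤ_2^×. Compute digits iteratively via a_i = x_i mod 2, x_{i+1} = (x_i − a_i)/2, with x_0 = x:
  x_0 = 7/3;  a_0 = 1;  x_1 = (x_0 − 1)/2 = 2/3
  x_1 = 2/3;  a_1 = 0;  x_2 = (x_1 − 0)/2 = 1/3
  x_2 = 1/3;  a_2 = 1;  x_3 = (x_2 − 1)/2 = -1/3
Digits: (1, 0, 1).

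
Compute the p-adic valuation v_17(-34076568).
v_17(-34076568) = 5

v_17(n) is the largest exponent k such that 17^k divides n. Factor out: -34076568 = -17^5 · 24. (Sign doesn't affect v_p.) So v_17(-34076568) = 5.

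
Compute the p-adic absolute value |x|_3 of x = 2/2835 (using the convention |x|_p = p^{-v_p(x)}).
|2/2835|_3 = 81

Step 1 — compute v_3(x) by factoring powers of 3 out of the numerator and denominator: v_3(2/2835) = -4. Step 2 — apply |x|_p = p^{-v_p(x)} = 3^{4} = 81.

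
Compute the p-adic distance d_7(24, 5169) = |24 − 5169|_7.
d_7(24, 5169) = 1/343

Step 1 — x − y = 24 − 5169 = -5145. Step 2 — v_7(-5145) = 3 (factor: -5145 = −(7^3 · 15); the sign does not affect v_p). Step 3 — |x − y|_7 = 7^{-3} = 1/343.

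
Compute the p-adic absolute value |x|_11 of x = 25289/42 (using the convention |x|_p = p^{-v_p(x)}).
|25289/42|_11 = 1/1331

Step 1 — compute v_11(x) by factoring powers of 11 out of the numerator and denominator: v_11(25289/42) = 3. Step 2 — apply |x|_p = p^{-v_p(x)} = 11^{-3} = 1/1331.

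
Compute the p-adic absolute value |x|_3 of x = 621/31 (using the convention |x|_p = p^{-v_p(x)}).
|621/31|_3 = 1/27

Step 1 — compute v_3(x) by factoring powers of 3 out of the numerator and denominator: v_3(621/31) = 3. Step 2 — apply |x|_p = p^{-v_p(x)} = 3^{-3} = 1/27.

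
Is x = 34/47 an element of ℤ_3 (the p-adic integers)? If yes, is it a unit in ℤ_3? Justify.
x ∈ ℤ_3^× (unit); v_3(x) = 0

ℤ_3 = {x ∈ ℚ_3 : v_3(x) ≥ 0} and ℤ_3^× = {x ∈ ℤ_3 : v_3(x) = 0}. Here v_3(34/47) = v_3(num) − v_3(den) = 0; compare against these criteria.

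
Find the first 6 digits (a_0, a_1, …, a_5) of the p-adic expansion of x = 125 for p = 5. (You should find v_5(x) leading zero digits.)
(a_0, …, a_5) = (0, 0, 0, 1, 0, 0)

v_5(125) = 3, so a_0 = ... = a_2 = 0. Factor out: x = 5^3 · u with u = 1 a unit in ℤ_5. Expand u iteratively via a_{v+i} = u_i mod 5, u_{i+1} = (u_i − a_{v+i})/5:
  u_0 = 1;  a_3 = 1;  u_1 = (u_0 − 1)/5 = 0
  u_1 = 0;  a_4 = 0;  u_2 = (u_1 − 0)/5 = 0
  u_2 = 0;  a_5 = 0;  u_3 = (u_2 − 0)/5 = 0
Digits: (0, 0, 0, 1, 0, 0).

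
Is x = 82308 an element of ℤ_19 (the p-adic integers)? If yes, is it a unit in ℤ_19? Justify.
x ∈ ℤ_19 but not a unit; v_19(x) = 3 > 0

ℤ_19 = {x ∈ ℚ_19 : v_19(x) ≥ 0} and ℤ_19^× = {x ∈ ℤ_19 : v_19(x) = 0}. Here v_19(82308) = v_19(num) − v_19(den) = 3; compare against these criteria.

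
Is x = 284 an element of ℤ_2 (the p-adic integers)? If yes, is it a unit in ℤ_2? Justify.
x ∈ ℤ_2 but not a unit; v_2(x) = 2 > 0

ℤ_2 = {x ∈ ℚ_2 : v_2(x) ≥ 0} and ℤ_2^× = {x ∈ ℤ_2 : v_2(x) = 0}. Here v_2(284) = v_2(num) − v_2(den) = 2; compare against these criteria.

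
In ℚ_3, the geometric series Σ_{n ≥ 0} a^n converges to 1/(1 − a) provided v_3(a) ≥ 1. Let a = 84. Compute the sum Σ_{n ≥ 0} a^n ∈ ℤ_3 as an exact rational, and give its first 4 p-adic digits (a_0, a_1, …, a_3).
Σ a^n = 1/(1 − a) = -1/83;  first 4 digits = (1, 1, 1, 1)

v_3(a) = 1 ≥ 1, so the series converges in ℤ_3 to 1/(1 − a) = 1/(1 − 84) = -1/83. Expand this rational in ℤ_3: compute digits iteratively via d_i = x_i mod 3, x_{i+1} = (x_i − d_i)/3. The first 4 digits are (1, 1, 1, 1).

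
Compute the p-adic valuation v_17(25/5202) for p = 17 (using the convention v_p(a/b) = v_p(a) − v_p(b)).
v_17(25/5202) = -2

Factor powers of 17 from the numerator and denominator of the reduced fraction: 25 = 17^0 · 25 and 5202 = 17^2 · 18. Apply v_p(a/b) = v_p(a) − v_p(b): v_17(25/5202) = 0 − 2 = -2.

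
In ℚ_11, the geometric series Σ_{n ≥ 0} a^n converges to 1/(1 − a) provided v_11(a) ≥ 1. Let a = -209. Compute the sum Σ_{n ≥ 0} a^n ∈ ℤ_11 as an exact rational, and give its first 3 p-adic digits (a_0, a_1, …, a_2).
Σ a^n = 1/(1 − a) = 1/210;  first 3 digits = (1, 3, 7)

v_11(a) = 1 ≥ 1, so the series converges in ℤ_11 to 1/(1 − a) = 1/(1 − (-209)) = 1/210. Expand this rational in ℤ_11: compute digits iteratively via d_i = x_i mod 11, x_{i+1} = (x_i − d_i)/11. The first 3 digits are (1, 3, 7).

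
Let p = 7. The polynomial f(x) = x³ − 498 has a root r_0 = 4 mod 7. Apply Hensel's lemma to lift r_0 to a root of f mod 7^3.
r_2 = 158 (mod 343)

Hensel: r_{i+1} = r_i − f(r_i)/f′(r_i) mod 7^{i+2}, where f′(x) = 3x². Iterate:
  r_0 = 4 (mod 7)
  r_1 = 11 (mod 49)
  r_2 = 158 (mod 343)
Final: r = 158 with f(r) ≡ 0 mod 7^3.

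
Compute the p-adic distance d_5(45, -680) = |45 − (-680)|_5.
d_5(45, -680) = 1/25

Step 1 — x − y = 45 − (-680) = 725. Step 2 — v_5(725) = 2 (factor: 725 = (5^2 · 29); the sign does not affect v_p). Step 3 — |x − y|_5 = 5^{-2} = 1/25.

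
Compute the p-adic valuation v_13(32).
v_13(32) = 0

v_13(n) is the largest exponent k such that 13^k divides n. Factor out: 32 = 13^0 · 32. (Sign doesn't affect v_p.) So v_13(32) = 0.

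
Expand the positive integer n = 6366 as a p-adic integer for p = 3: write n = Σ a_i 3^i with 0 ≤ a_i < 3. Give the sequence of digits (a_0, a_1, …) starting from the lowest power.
(a_0, a_1, …) = (0, 1, 2, 1, 0, 2, 2, 2)

Repeated division by 3 gives the digits low-to-high: 6366 = 1·3^1 + 2·3^2 + 1·3^3 + 2·3^5 + 2·3^6 + 2·3^7. Digit sequence: (0, 1, 2, 1, 0, 2, 2, 2).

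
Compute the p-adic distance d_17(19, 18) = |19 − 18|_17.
d_17(19, 18) = 1

Step 1 — x − y = 19 − 18 = 1. Step 2 — v_17(1) = 0 (factor: 1 = (17^0 · 1); the sign does not affect v_p). Step 3 — |x − y|_17 = 17^{0} = 1.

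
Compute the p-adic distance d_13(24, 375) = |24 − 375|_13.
d_13(24, 375) = 1/13

Step 1 — x − y = 24 − 375 = -351. Step 2 — v_13(-351) = 1 (factor: -351 = −(13^1 · 27); the sign does not affect v_p). Step 3 — |x − y|_13 = 13^{-1} = 1/13.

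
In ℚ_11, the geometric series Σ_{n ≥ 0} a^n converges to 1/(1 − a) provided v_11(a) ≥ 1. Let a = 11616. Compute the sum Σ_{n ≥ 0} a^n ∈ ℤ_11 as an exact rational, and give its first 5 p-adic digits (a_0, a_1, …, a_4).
Σ a^n = 1/(1 − a) = -1/11615;  first 5 digits = (1, 0, 8, 8, 9)

v_11(a) = 2 ≥ 1, so the series converges in ℤ_11 to 1/(1 − a) = 1/(1 − 11616) = -1/11615. Expand this rational in ℤ_11: compute digits iteratively via d_i = x_i mod 11, x_{i+1} = (x_i − d_i)/11. The first 5 digits are (1, 0, 8, 8, 9).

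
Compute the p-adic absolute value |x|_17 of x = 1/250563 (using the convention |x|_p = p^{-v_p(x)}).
|1/250563|_17 = 83521

Step 1 — compute v_17(x) by factoring powers of 17 out of the numerator and denominator: v_17(1/250563) = -4. Step 2 — apply |x|_p = p^{-v_p(x)} = 17^{4} = 83521.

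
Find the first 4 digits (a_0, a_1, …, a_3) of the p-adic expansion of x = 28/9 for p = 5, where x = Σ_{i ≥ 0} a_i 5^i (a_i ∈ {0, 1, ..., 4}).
(a_0, …, a_3) = (2, 3, 0, 1)

v_5(28/9) = 0 (numerator and denominator both coprime to 5), so x ∈ ℤ_5^×. Compute digits iteratively via a_i = x_i mod 5, x_{i+1} = (x_i − a_i)/5, with x_0 = x:
  x_0 = 28/9;  a_0 = 2;  x_1 = (x_0 − 2)/5 = 2/9
  x_1 = 2/9;  a_1 = 3;  x_2 = (x_1 − 3)/5 = -5/9
  x_2 = -5/9;  a_2 = 0;  x_3 = (x_2 − 0)/5 = -1/9
  x_3 = -1/9;  a_3 = 1;  x_4 = (x_3 − 1)/5 = -2/9
Digits: (2, 3, 0, 1).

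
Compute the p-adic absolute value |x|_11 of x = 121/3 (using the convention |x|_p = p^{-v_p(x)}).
|121/3|_11 = 1/121

Step 1 — compute v_11(x) by factoring powers of 11 out of the numerator and denominator: v_11(121/3) = 2. Step 2 — apply |x|_p = p^{-v_p(x)} = 11^{-2} = 1/121.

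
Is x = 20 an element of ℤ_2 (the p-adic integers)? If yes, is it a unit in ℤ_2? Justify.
x ∈ ℤ_2 but not a unit; v_2(x) = 2 > 0

ℤ_2 = {x ∈ ℚ_2 : v_2(x) ≥ 0} and ℤ_2^× = {x ∈ ℤ_2 : v_2(x) = 0}. Here v_2(20) = v_2(num) − v_2(den) = 2; compare against these criteria.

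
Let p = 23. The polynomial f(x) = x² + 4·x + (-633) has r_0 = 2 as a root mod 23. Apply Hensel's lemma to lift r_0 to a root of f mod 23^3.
r_2 = 10329 (mod 12167)

Hensel: r_{i+1} = r_i − f(r_i)·(f′(r_i))^{-1} mod 23^{i+2}, f′(x) = 2x + 4. Iterate:
  r_0 = 2 (mod 23)
  r_1 = 278 (mod 529)
  r_2 = 10329 (mod 12167)
Final: r = 10329 satisfies f(r) ≡ 0 mod 23^3.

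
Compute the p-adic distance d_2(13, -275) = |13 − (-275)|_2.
d_2(13, -275) = 1/32

Step 1 — x − y = 13 − (-275) = 288. Step 2 — v_2(288) = 5 (factor: 288 = (2^5 · 9); the sign does not affect v_p). Step 3 — |x − y|_2 = 2^{-5} = 1/32.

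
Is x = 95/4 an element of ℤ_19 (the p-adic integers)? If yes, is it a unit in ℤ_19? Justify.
x ∈ ℤ_19 but not a unit; v_19(x) = 1 > 0

ℤ_19 = {x ∈ ℚ_19 : v_19(x) ≥ 0} and ℤ_19^× = {x ∈ ℤ_19 : v_19(x) = 0}. Here v_19(95/4) = v_19(num) − v_19(den) = 1; compare against these criteria.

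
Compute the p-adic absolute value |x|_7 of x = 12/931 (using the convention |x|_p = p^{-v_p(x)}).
|12/931|_7 = 49

Step 1 — compute v_7(x) by factoring powers of 7 out of the numerator and denominator: v_7(12/931) = -2. Step 2 — apply |x|_p = p^{-v_p(x)} = 7^{2} = 49.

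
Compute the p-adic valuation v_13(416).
v_13(416) = 1

v_13(n) is the largest exponent k such that 13^k divides n. Factor out: 416 = 13^1 · 32. (Sign doesn't affect v_p.) So v_13(416) = 1.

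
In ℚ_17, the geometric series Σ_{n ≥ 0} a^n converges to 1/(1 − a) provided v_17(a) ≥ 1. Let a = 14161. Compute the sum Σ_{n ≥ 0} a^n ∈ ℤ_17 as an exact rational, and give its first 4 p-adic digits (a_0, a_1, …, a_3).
Σ a^n = 1/(1 − a) = -1/14160;  first 4 digits = (1, 0, 15, 2)

v_17(a) = 2 ≥ 1, so the series converges in ℤ_17 to 1/(1 − a) = 1/(1 − 14161) = -1/14160. Expand this rational in ℤ_17: compute digits iteratively via d_i = x_i mod 17, x_{i+1} = (x_i − d_i)/17. The first 4 digits are (1, 0, 15, 2).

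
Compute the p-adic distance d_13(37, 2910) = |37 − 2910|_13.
d_13(37, 2910) = 1/169

Step 1 — x − y = 37 − 2910 = -2873. Step 2 — v_13(-2873) = 2 (factor: -2873 = −(13^2 · 17); the sign does not affect v_p). Step 3 — |x − y|_13 = 13^{-2} = 1/169.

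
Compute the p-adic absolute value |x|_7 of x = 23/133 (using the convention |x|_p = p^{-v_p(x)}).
|23/133|_7 = 7

Step 1 — compute v_7(x) by factoring powers of 7 out of the numerator and denominator: v_7(23/133) = -1. Step 2 — apply |x|_p = p^{-v_p(x)} = 7^{1} = 7.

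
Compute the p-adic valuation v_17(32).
v_17(32) = 0

v_17(n) is the largest exponent k such that 17^k divides n. Factor out: 32 = 17^0 · 32. (Sign doesn't affect v_p.) So v_17(32) = 0.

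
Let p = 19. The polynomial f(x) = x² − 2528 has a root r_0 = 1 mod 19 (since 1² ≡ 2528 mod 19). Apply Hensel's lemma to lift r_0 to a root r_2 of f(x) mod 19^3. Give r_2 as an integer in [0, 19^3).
r_2 = 4694 (mod 6859)

Hensel's recurrence: r_{i+1} = r_i − f(r_i)·(f′(r_i))^{-1} mod 19^{i+2}, with f′(x) = 2x. Iterate:
  r_0 = 1 (mod 19)
  r_1 = 1 (mod 361)
  r_2 = 4694 (mod 6859)
Final: r_2 = 4694, and one checks f(r_2) ≡ 0 mod 19^3.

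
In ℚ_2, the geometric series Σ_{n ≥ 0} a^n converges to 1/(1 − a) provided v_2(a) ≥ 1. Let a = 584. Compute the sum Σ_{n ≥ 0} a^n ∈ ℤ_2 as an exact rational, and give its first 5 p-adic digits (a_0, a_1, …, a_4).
Σ a^n = 1/(1 − a) = -1/583;  first 5 digits = (1, 0, 0, 1, 0)

v_2(a) = 3 ≥ 1, so the series converges in ℤ_2 to 1/(1 − a) = 1/(1 − 584) = -1/583. Expand this rational in ℤ_2: compute digits iteratively via d_i = x_i mod 2, x_{i+1} = (x_i − d_i)/2. The first 5 digits are (1, 0, 0, 1, 0).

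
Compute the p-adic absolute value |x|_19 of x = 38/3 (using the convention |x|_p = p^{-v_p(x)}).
|38/3|_19 = 1/19

Step 1 — compute v_19(x) by factoring powers of 19 out of the numerator and denominator: v_19(38/3) = 1. Step 2 — apply |x|_p = p^{-v_p(x)} = 19^{-1} = 1/19.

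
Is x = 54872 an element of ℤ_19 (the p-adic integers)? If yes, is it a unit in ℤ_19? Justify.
x ∈ ℤ_19 but not a unit; v_19(x) = 3 > 0

ℤ_19 = {x ∈ ℚ_19 : v_19(x) ≥ 0} and ℤ_19^× = {x ∈ ℤ_19 : v_19(x) = 0}. Here v_19(54872) = v_19(num) − v_19(den) = 3; compare against these criteria.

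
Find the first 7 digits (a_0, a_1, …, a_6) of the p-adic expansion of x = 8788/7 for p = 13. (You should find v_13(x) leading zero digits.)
(a_0, …, a_6) = (0, 0, 0, 8, 5, 7, 5)

v_13(8788/7) = 3, so a_0 = ... = a_2 = 0. Factor out: x = 13^3 · u with u = 4/7 a unit in ℤ_13. Expand u iteratively via a_{v+i} = u_i mod 13, u_{i+1} = (u_i − a_{v+i})/13:
  u_0 = 4/7;  a_3 = 8;  u_1 = (u_0 − 8)/13 = -4/7
  u_1 = -4/7;  a_4 = 5;  u_2 = (u_1 − 5)/13 = -3/7
  u_2 = -3/7;  a_5 = 7;  u_3 = (u_2 − 7)/13 = -4/7
  u_3 = -4/7;  a_6 = 5;  u_4 = (u_3 − 5)/13 = -3/7
Digits: (0, 0, 0, 8, 5, 7, 5).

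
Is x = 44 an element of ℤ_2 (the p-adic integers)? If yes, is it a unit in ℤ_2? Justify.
x ∈ ℤ_2 but not a unit; v_2(x) = 2 > 0

ℤ_2 = {x ∈ ℚ_2 : v_2(x) ≥ 0} and ℤ_2^× = {x ∈ ℤ_2 : v_2(x) = 0}. Here v_2(44) = v_2(num) − v_2(den) = 2; compare against these criteria.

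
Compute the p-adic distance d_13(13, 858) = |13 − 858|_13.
d_13(13, 858) = 1/169

Step 1 — x − y = 13 − 858 = -845. Step 2 — v_13(-845) = 2 (factor: -845 = −(13^2 · 5); the sign does not affect v_p). Step 3 — |x − y|_13 = 13^{-2} = 1/169.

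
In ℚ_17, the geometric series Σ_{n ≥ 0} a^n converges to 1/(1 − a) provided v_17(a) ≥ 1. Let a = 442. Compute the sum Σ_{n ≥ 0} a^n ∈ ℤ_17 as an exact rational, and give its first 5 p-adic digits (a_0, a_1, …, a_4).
Σ a^n = 1/(1 − a) = -1/441;  first 5 digits = (1, 9, 14, 3, 15)

v_17(a) = 1 ≥ 1, so the series converges in ℤ_17 to 1/(1 − a) = 1/(1 − 442) = -1/441. Expand this rational in ℤ_17: compute digits iteratively via d_i = x_i mod 17, x_{i+1} = (x_i − d_i)/17. The first 5 digits are (1, 9, 14, 3, 15).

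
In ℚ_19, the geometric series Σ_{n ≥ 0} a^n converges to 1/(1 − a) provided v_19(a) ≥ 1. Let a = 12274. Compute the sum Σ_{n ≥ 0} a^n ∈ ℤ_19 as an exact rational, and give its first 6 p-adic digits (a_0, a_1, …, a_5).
Σ a^n = 1/(1 − a) = -1/12273;  first 6 digits = (1, 0, 15, 1, 16, 3)

v_19(a) = 2 ≥ 1, so the series converges in ℤ_19 to 1/(1 − a) = 1/(1 − 12274) = -1/12273. Expand this rational in ℤ_19: compute digits iteratively via d_i = x_i mod 19, x_{i+1} = (x_i − d_i)/19. The first 6 digits are (1, 0, 15, 1, 16, 3).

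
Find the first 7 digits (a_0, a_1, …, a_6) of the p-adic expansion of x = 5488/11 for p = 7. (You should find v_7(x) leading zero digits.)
(a_0, …, a_6) = (0, 0, 0, 4, 6, 1, 1)

v_7(5488/11) = 3, so a_0 = ... = a_2 = 0. Factor out: x = 7^3 · u with u = 16/11 a unit in ℤ_7. Expand u iteratively via a_{v+i} = u_i mod 7, u_{i+1} = (u_i − a_{v+i})/7:
  u_0 = 16/11;  a_3 = 4;  u_1 = (u_0 − 4)/7 = -4/11
  u_1 = -4/11;  a_4 = 6;  u_2 = (u_1 − 6)/7 = -10/11
  u_2 = -10/11;  a_5 = 1;  u_3 = (u_2 − 1)/7 = -3/11
  u_3 = -3/11;  a_6 = 1;  u_4 = (u_3 − 1)/7 = -2/11
Digits: (0, 0, 0, 4, 6, 1, 1).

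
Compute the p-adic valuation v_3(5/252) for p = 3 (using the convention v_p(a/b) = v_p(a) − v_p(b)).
v_3(5/252) = -2

Factor powers of 3 from the numerator and denominator of the reduced fraction: 5 = 3^0 · 5 and 252 = 3^2 · 28. Apply v_p(a/b) = v_p(a) − v_p(b): v_3(5/252) = 0 − 2 = -2.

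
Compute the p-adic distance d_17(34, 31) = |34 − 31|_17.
d_17(34, 31) = 1

Step 1 — x − y = 34 − 31 = 3. Step 2 — v_17(3) = 0 (factor: 3 = (17^0 · 3); the sign does not affect v_p). Step 3 — |x − y|_17 = 17^{0} = 1.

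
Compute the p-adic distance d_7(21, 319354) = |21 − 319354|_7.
d_7(21, 319354) = 1/16807

Step 1 — x − y = 21 − 319354 = -319333. Step 2 — v_7(-319333) = 5 (factor: -319333 = −(7^5 · 19); the sign does not affect v_p). Step 3 — |x − y|_7 = 7^{-5} = 1/16807.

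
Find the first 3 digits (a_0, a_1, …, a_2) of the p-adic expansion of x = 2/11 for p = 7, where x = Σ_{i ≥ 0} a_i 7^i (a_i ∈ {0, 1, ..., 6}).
(a_0, …, a_2) = (4, 2, 6)

v_7(2/11) = 0 (numerator and denominator both coprime to 7), so x ∈ ℤ_7^×. Compute digits iteratively via a_i = x_i mod 7, x_{i+1} = (x_i − a_i)/7, with x_0 = x:
  x_0 = 2/11;  a_0 = 4;  x_1 = (x_0 − 4)/7 = -6/11
  x_1 = -6/11;  a_1 = 2;  x_2 = (x_1 − 2)/7 = -4/11
  x_2 = -4/11;  a_2 = 6;  x_3 = (x_2 − 6)/7 = -10/11
Digits: (4, 2, 6).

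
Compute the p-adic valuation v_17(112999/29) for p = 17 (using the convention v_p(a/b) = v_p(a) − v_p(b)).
v_17(112999/29) = 3

Factor powers of 17 from the numerator and denominator of the reduced fraction: 112999 = 17^3 · 23 and 29 = 17^0 · 29. Apply v_p(a/b) = v_p(a) − v_p(b): v_17(112999/29) = 3 − 0 = 3.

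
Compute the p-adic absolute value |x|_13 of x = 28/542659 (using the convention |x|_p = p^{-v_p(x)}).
|28/542659|_13 = 28561

Step 1 — compute v_13(x) by factoring powers of 13 out of the numerator and denominator: v_13(28/542659) = -4. Step 2 — apply |x|_p = p^{-v_p(x)} = 13^{4} = 28561.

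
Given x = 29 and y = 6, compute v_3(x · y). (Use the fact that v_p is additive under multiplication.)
v_3(174) = 1

v_p(x) = 0 (factor: 29 = 3^0 · 29); v_p(y) = 1 (factor: 6 = 3^1 · 2). Additivity: v_p(xy) = v_p(x) + v_p(y) = 0 + 1 = 1. (Direct check: xy = 174 = 3^1 · (58).)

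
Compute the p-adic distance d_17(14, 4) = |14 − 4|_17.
d_17(14, 4) = 1

Step 1 — x − y = 14 − 4 = 10. Step 2 — v_17(10) = 0 (factor: 10 = (17^0 · 10); the sign does not affect v_p). Step 3 — |x − y|_17 = 17^{0} = 1.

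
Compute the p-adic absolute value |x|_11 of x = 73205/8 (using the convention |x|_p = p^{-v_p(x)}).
|73205/8|_11 = 1/14641

Step 1 — compute v_11(x) by factoring powers of 11 out of the numerator and denominator: v_11(73205/8) = 4. Step 2 — apply |x|_p = p^{-v_p(x)} = 11^{-4} = 1/14641.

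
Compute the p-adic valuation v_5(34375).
v_5(34375) = 5

v_5(n) is the largest exponent k such that 5^k divides n. Factor out: 34375 = 5^5 · 11. (Sign doesn't affect v_p.) So v_5(34375) = 5.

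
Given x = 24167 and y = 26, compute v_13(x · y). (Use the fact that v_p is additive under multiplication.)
v_13(628342) = 4

v_p(x) = 3 (factor: 24167 = 13^3 · 11); v_p(y) = 1 (factor: 26 = 13^1 · 2). Additivity: v_p(xy) = v_p(x) + v_p(y) = 3 + 1 = 4. (Direct check: xy = 628342 = 13^4 · (22).)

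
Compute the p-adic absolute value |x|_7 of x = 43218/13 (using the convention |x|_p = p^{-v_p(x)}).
|43218/13|_7 = 1/2401

Step 1 — compute v_7(x) by factoring powers of 7 out of the numerator and denominator: v_7(43218/13) = 4. Step 2 — apply |x|_p = p^{-v_p(x)} = 7^{-4} = 1/2401.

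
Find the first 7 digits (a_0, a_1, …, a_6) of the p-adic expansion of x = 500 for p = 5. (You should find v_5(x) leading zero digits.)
(a_0, …, a_6) = (0, 0, 0, 4, 0, 0, 0)

v_5(500) = 3, so a_0 = ... = a_2 = 0. Factor out: x = 5^3 · u with u = 4 a unit in ℤ_5. Expand u iteratively via a_{v+i} = u_i mod 5, u_{i+1} = (u_i − a_{v+i})/5:
  u_0 = 4;  a_3 = 4;  u_1 = (u_0 − 4)/5 = 0
  u_1 = 0;  a_4 = 0;  u_2 = (u_1 − 0)/5 = 0
  u_2 = 0;  a_5 = 0;  u_3 = (u_2 − 0)/5 = 0
  u_3 = 0;  a_6 = 0;  u_4 = (u_3 − 0)/5 = 0
Digits: (0, 0, 0, 4, 0, 0, 0).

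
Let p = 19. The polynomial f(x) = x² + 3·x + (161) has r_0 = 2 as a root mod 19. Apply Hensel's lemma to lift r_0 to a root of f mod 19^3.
r_2 = 2092 (mod 6859)

Hensel: r_{i+1} = r_i − f(r_i)·(f′(r_i))^{-1} mod 19^{i+2}, f′(x) = 2x + 3. Iterate:
  r_0 = 2 (mod 19)
  r_1 = 287 (mod 361)
  r_2 = 2092 (mod 6859)
Final: r = 2092 satisfies f(r) ≡ 0 mod 19^3.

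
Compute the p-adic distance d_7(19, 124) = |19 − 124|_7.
d_7(19, 124) = 1/7

Step 1 — x − y = 19 − 124 = -105. Step 2 — v_7(-105) = 1 (factor: -105 = −(7^1 · 15); the sign does not affect v_p). Step 3 — |x − y|_7 = 7^{-1} = 1/7.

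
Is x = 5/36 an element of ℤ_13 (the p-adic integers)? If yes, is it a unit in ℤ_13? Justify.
x ∈ ℤ_13^× (unit); v_13(x) = 0

ℤ_13 = {x ∈ ℚ_13 : v_13(x) ≥ 0} and ℤ_13^× = {x ∈ ℤ_13 : v_13(x) = 0}. Here v_13(5/36) = v_13(num) − v_13(den) = 0; compare against these criteria.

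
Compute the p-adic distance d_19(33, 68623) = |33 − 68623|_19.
d_19(33, 68623) = 1/6859

Step 1 — x − y = 33 − 68623 = -68590. Step 2 — v_19(-68590) = 3 (factor: -68590 = −(19^3 · 10); the sign does not affect v_p). Step 3 — |x − y|_19 = 19^{-3} = 1/6859.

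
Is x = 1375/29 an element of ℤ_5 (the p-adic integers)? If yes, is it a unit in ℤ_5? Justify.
x ∈ ℤ_5 but not a unit; v_5(x) = 3 > 0

ℤ_5 = {x ∈ ℚ_5 : v_5(x) ≥ 0} and ℤ_5^× = {x ∈ ℤ_5 : v_5(x) = 0}. Here v_5(1375/29) = v_5(num) − v_5(den) = 3; compare against these criteria.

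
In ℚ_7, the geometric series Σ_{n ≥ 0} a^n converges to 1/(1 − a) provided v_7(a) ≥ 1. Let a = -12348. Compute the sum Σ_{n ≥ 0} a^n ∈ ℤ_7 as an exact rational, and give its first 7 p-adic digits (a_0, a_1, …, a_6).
Σ a^n = 1/(1 − a) = 1/12349;  first 7 digits = (1, 0, 0, 6, 1, 6, 0)

v_7(a) = 3 ≥ 1, so the series converges in ℤ_7 to 1/(1 − a) = 1/(1 − (-12348)) = 1/12349. Expand this rational in ℤ_7: compute digits iteratively via d_i = x_i mod 7, x_{i+1} = (x_i − d_i)/7. The first 7 digits are (1, 0, 0, 6, 1, 6, 0).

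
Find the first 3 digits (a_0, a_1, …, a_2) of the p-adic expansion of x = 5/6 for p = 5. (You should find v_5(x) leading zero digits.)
(a_0, …, a_2) = (0, 1, 4)

v_5(5/6) = 1, so a_0 = ... = a_0 = 0. Factor out: x = 5^1 · u with u = 1/6 a unit in ℤ_5. Expand u iteratively via a_{v+i} = u_i mod 5, u_{i+1} = (u_i − a_{v+i})/5:
  u_0 = 1/6;  a_1 = 1;  u_1 = (u_0 − 1)/5 = -1/6
  u_1 = -1/6;  a_2 = 4;  u_2 = (u_1 − 4)/5 = -5/6
Digits: (0, 1, 4).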